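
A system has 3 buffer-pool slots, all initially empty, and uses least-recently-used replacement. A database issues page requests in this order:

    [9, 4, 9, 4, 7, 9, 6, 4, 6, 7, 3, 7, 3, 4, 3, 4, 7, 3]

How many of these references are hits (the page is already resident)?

9 → miss, frames [9]
4 → miss, frames [9, 4]
9 → hit
4 → hit
7 → miss, frames [9, 4, 7]
9 → hit
6 → miss, evict 4, frames [7, 9, 6]
4 → miss, evict 7, frames [9, 6, 4]
6 → hit
7 → miss, evict 9, frames [4, 6, 7]
3 → miss, evict 4, frames [6, 7, 3]
7 → hit
3 → hit
4 → miss, evict 6, frames [7, 3, 4]
3 → hit
4 → hit
7 → hit
3 → hit
Hits: 10.

10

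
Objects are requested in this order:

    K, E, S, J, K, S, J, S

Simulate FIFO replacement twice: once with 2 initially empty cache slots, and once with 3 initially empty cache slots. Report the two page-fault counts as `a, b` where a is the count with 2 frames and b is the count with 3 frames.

2 frames: F F F F F F F . → 7 faults.
3 frames: F F F F F . . . → 5 faults.
5 < 7: adding a frame reduced faults, as is typical.

7, 5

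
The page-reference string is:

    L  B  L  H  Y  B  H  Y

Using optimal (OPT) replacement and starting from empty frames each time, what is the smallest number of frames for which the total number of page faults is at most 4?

f=1: 8 faults
f=2: 5 faults
f=3: 4 faults
f=4: 4 faults
Smallest f with faults ≤ 4 is 3.

3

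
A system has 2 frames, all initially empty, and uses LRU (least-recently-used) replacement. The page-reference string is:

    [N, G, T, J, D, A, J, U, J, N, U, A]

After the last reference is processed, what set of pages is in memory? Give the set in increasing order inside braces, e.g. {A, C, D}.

{A, U}

N → miss, frames {N}
G → miss, frames {N,G}
T → miss, evict N, frames {G,T}
J → miss, evict G, frames {T,J}
D → miss, evict T, frames {J,D}
A → miss, evict J, frames {D,A}
J → miss, evict D, frames {A,J}
U → miss, evict A, frames {J,U}
J → hit
N → miss, evict U, frames {J,N}
U → miss, evict J, frames {N,U}
A → miss, evict N, frames {U,A}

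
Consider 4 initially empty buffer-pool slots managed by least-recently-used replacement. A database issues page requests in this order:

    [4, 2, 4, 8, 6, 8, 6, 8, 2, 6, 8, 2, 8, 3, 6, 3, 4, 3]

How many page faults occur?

6

4: miss, frames [4]
2: miss, frames [4, 2]
4: hit
8: miss, frames [2, 4, 8]
6: miss, frames [2, 4, 8, 6]
8: hit
6: hit
8: hit
2: hit
6: hit
8: hit
2: hit
8: hit
3: miss, evict 4, frames [6, 2, 8, 3]
6: hit
3: hit
4: miss, evict 2, frames [8, 6, 3, 4]
3: hit
Page faults: 6.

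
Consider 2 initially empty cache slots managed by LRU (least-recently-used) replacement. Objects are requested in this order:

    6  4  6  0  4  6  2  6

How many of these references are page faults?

6

6: miss, frames [6]
4: miss, frames [6, 4]
6: hit
0: miss, evict 4, frames [6, 0]
4: miss, evict 6, frames [0, 4]
6: miss, evict 0, frames [4, 6]
2: miss, evict 4, frames [6, 2]
6: hit
Page faults: 6.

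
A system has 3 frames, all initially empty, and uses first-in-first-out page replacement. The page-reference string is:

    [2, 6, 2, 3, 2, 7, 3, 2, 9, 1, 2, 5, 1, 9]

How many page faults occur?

2 → miss, frames [2]
6 → miss, frames [2, 6]
2 → hit
3 → miss, frames [2, 6, 3]
2 → hit
7 → miss, evict 2, frames [6, 3, 7]
3 → hit
2 → miss, evict 6, frames [3, 7, 2]
9 → miss, evict 3, frames [7, 2, 9]
1 → miss, evict 7, frames [2, 9, 1]
2 → hit
5 → miss, evict 2, frames [9, 1, 5]
1 → hit
9 → hit
Page faults: 8.

8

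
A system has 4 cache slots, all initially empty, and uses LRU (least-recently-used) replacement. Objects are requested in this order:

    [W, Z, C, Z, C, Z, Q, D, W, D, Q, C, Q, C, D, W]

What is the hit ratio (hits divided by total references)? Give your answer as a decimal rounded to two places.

0.56

W -> fault, frames {W}
Z -> fault, frames {W,Z}
C -> fault, frames {W,Z,C}
Z -> hit
C -> hit
Z -> hit
Q -> fault, frames {W,C,Z,Q}
D -> fault, evict W, frames {C,Z,Q,D}
W -> fault, evict C, frames {Z,Q,D,W}
D -> hit
Q -> hit
C -> fault, evict Z, frames {W,D,Q,C}
Q -> hit
C -> hit
D -> hit
W -> hit
Hits: 9 of 16 references → 9/16 = 0.5625.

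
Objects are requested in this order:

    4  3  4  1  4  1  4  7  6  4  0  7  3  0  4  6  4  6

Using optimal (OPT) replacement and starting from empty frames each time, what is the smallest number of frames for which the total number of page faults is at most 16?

2

f=1: 18 faults
f=2: 10 faults
f=3: 8 faults
f=4: 7 faults
f=5: 6 faults
f=6: 6 faults
Smallest f with faults ≤ 16 is 2.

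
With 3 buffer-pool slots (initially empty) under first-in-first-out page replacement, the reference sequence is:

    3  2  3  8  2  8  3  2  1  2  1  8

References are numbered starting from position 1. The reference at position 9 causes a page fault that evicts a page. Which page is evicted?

pos 1: 3 -> miss, frames {3}
pos 2: 2 -> miss, frames {3,2}
pos 3: 3 -> hit
pos 4: 8 -> miss, frames {3,2,8}
pos 5: 2 -> hit
pos 6: 8 -> hit
pos 7: 3 -> hit
pos 8: 2 -> hit
pos 9: 1 -> miss, evict 3, frames {2,8,1}
At position 9, page 3 is evicted.

3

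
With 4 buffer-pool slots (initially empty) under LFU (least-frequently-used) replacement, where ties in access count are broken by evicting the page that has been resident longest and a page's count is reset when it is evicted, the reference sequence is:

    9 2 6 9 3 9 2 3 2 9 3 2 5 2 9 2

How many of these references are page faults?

5

9 → fault, frames [9]
2 → fault, frames [9, 2]
6 → fault, frames [9, 2, 6]
9 → hit
3 → fault, frames [9, 2, 6, 3]
9 → hit
2 → hit
3 → hit
2 → hit
9 → hit
3 → hit
2 → hit
5 → fault, evict 6, frames [9, 2, 3, 5]
2 → hit
9 → hit
2 → hit
Page faults: 5.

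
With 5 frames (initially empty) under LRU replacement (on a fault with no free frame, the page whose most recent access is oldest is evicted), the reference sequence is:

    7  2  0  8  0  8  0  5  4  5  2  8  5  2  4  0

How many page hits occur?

7: miss, frames (7)
2: miss, frames (7 2)
0: miss, frames (7 2 0)
8: miss, frames (7 2 0 8)
0: hit
8: hit
0: hit
5: miss, frames (7 2 8 0 5)
4: miss, evict 7, frames (2 8 0 5 4)
5: hit
2: hit
8: hit
5: hit
2: hit
4: hit
0: hit
Hits: 10.

10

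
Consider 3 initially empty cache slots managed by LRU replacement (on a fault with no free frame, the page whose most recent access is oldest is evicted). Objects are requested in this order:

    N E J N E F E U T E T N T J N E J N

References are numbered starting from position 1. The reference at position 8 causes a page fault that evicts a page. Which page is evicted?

pos 1: N: fault, frames {N}
pos 2: E: fault, frames {N,E}
pos 3: J: fault, frames {N,E,J}
pos 4: N: hit
pos 5: E: hit
pos 6: F: fault, evict J, frames {N,E,F}
pos 7: E: hit
pos 8: U: fault, evict N, frames {F,E,U}
At position 8, page N is evicted.

N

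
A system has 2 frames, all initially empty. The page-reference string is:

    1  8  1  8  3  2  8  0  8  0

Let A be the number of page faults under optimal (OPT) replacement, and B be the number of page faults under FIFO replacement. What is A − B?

-1

Under OPT: F F . . F F . F . . → 5 faults.
Under FIFO: F F . . F F F F . . → 6 faults.
A − B = 5 − 6 = -1.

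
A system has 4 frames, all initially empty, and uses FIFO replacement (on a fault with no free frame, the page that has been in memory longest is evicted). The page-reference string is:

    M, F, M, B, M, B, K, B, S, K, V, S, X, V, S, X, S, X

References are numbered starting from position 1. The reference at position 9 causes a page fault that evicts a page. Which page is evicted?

M

pos 1: M -> miss, frames (M)
pos 2: F -> miss, frames (M F)
pos 3: M -> hit
pos 4: B -> miss, frames (M F B)
pos 5: M -> hit
pos 6: B -> hit
pos 7: K -> miss, frames (M F B K)
pos 8: B -> hit
pos 9: S -> miss, evict M, frames (F B K S)
At position 9, page M is evicted.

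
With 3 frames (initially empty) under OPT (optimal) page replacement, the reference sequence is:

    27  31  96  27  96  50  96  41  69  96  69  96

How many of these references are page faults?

6

27 → miss, frames [27]
31 → miss, frames [27, 31]
96 → miss, frames [27, 31, 96]
27 → hit
96 → hit
50 → miss, evict 31, frames [27, 96, 50]
96 → hit
41 → miss, evict 50, frames [27, 96, 41]
69 → miss, evict 41, frames [27, 96, 69]
96 → hit
69 → hit
96 → hit
Page faults: 6.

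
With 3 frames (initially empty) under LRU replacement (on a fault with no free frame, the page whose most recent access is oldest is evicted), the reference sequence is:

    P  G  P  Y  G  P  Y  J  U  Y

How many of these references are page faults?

5

P → miss, frames (P)
G → miss, frames (P G)
P → hit
Y → miss, frames (G P Y)
G → hit
P → hit
Y → hit
J → miss, evict G, frames (P Y J)
U → miss, evict P, frames (Y J U)
Y → hit
Page faults: 5.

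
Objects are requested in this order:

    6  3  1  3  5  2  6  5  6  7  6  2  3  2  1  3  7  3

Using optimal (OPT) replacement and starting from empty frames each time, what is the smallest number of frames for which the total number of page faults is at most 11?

2

f=1: 18 faults
f=2: 11 faults
f=3: 8 faults
f=4: 7 faults
f=5: 6 faults
f=6: 6 faults
Smallest f with faults ≤ 11 is 2.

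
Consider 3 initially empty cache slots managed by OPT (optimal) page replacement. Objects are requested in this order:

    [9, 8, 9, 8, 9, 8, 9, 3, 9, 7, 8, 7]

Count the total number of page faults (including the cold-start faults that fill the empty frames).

4

9 → fault, frames {9}
8 → fault, frames {9,8}
9 → hit
8 → hit
9 → hit
8 → hit
9 → hit
3 → fault, frames {9,8,3}
9 → hit
7 → fault, evict 3, frames {9,8,7}
8 → hit
7 → hit
Page faults: 4.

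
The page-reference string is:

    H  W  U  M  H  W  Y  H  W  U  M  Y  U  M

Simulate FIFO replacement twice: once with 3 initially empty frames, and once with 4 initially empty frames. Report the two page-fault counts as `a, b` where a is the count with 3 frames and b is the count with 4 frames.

3 frames: F F F F F F F . . F F . . . → 9 faults.
4 frames: F F F F . . F F F F F F . . → 10 faults.
10 > 9: adding a frame increased faults — Belady's anomaly.

9, 10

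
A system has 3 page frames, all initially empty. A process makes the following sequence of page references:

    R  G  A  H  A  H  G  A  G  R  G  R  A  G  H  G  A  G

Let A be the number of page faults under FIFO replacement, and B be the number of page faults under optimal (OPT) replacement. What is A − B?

Under FIFO: F F F F . . . . . F F . F . F . . . → 8 faults.
Under OPT: F F F F . . . . . F . . . . F . . . → 6 faults.
A − B = 8 − 6 = 2.

2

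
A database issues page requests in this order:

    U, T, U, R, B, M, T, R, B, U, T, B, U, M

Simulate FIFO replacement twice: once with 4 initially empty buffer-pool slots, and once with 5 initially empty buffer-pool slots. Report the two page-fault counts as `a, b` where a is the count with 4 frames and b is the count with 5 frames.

4 frames: F F . F F F . . . F F . . . → 7 faults.
5 frames: F F . F F F . . . . . . . . → 5 faults.
5 < 7: adding a frame reduced faults, as is typical.

7, 5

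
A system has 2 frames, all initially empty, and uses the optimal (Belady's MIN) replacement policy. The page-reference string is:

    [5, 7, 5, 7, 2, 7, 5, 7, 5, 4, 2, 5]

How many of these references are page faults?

5: miss, frames (5)
7: miss, frames (5 7)
5: hit
7: hit
2: miss, evict 5, frames (7 2)
7: hit
5: miss, evict 2, frames (7 5)
7: hit
5: hit
4: miss, evict 7, frames (5 4)
2: miss, evict 4, frames (5 2)
5: hit
Page faults: 6.

6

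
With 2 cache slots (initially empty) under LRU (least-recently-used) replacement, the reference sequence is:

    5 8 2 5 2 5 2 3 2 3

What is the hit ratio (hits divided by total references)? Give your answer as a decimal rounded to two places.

5: fault, frames {5}
8: fault, frames {5,8}
2: fault, evict 5, frames {8,2}
5: fault, evict 8, frames {2,5}
2: hit
5: hit
2: hit
3: fault, evict 5, frames {2,3}
2: hit
3: hit
Hits: 5 of 10 references → 5/10 = 0.5000.

0.50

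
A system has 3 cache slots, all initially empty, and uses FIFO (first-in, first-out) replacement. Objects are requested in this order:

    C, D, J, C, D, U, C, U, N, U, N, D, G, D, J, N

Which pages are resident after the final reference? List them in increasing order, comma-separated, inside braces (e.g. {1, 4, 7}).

C -> fault, frames {C}
D -> fault, frames {C,D}
J -> fault, frames {C,D,J}
C -> hit
D -> hit
U -> fault, evict C, frames {D,J,U}
C -> fault, evict D, frames {J,U,C}
U -> hit
N -> fault, evict J, frames {U,C,N}
U -> hit
N -> hit
D -> fault, evict U, frames {C,N,D}
G -> fault, evict C, frames {N,D,G}
D -> hit
J -> fault, evict N, frames {D,G,J}
N -> fault, evict D, frames {G,J,N}

{G, J, N}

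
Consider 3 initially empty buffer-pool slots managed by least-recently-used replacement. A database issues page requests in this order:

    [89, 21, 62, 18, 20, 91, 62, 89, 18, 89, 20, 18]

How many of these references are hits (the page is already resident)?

2

89 → fault, frames [89]
21 → fault, frames [89, 21]
62 → fault, frames [89, 21, 62]
18 → fault, evict 89, frames [21, 62, 18]
20 → fault, evict 21, frames [62, 18, 20]
91 → fault, evict 62, frames [18, 20, 91]
62 → fault, evict 18, frames [20, 91, 62]
89 → fault, evict 20, frames [91, 62, 89]
18 → fault, evict 91, frames [62, 89, 18]
89 → hit
20 → fault, evict 62, frames [18, 89, 20]
18 → hit
Hits: 2.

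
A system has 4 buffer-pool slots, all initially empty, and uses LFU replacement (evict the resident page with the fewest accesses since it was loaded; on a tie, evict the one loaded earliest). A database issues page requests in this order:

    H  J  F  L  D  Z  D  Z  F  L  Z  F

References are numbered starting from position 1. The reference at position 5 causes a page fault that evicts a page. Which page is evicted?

H

pos 1: H → fault, frames [H]
pos 2: J → fault, frames [H, J]
pos 3: F → fault, frames [H, J, F]
pos 4: L → fault, frames [H, J, F, L]
pos 5: D → fault, evict H, frames [J, F, L, D]
At position 5, page H is evicted.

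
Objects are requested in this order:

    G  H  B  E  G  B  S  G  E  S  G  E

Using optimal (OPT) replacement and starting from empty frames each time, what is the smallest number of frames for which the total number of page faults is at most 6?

f=1: 12 faults
f=2: 8 faults
f=3: 5 faults
f=4: 5 faults
f=5: 5 faults
Smallest f with faults ≤ 6 is 3.

3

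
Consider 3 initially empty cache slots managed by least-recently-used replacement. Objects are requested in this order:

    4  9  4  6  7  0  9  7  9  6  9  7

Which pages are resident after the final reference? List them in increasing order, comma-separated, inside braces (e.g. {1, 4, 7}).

4 -> miss, frames [4]
9 -> miss, frames [4, 9]
4 -> hit
6 -> miss, frames [9, 4, 6]
7 -> miss, evict 9, frames [4, 6, 7]
0 -> miss, evict 4, frames [6, 7, 0]
9 -> miss, evict 6, frames [7, 0, 9]
7 -> hit
9 -> hit
6 -> miss, evict 0, frames [7, 9, 6]
9 -> hit
7 -> hit

{6, 7, 9}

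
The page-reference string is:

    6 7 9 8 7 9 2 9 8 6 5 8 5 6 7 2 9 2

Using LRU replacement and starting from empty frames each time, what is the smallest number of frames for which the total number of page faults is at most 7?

6

f=1: 18 faults
f=2: 15 faults
f=3: 11 faults
f=4: 10 faults
f=5: 9 faults
f=6: 6 faults
Smallest f with faults ≤ 7 is 6.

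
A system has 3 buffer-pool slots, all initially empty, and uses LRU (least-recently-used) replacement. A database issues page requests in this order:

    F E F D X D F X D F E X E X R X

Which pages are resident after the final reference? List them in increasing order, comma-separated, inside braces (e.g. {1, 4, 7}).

F -> fault, frames {F}
E -> fault, frames {F,E}
F -> hit
D -> fault, frames {E,F,D}
X -> fault, evict E, frames {F,D,X}
D -> hit
F -> hit
X -> hit
D -> hit
F -> hit
E -> fault, evict X, frames {D,F,E}
X -> fault, evict D, frames {F,E,X}
E -> hit
X -> hit
R -> fault, evict F, frames {E,X,R}
X -> hit

{E, R, X}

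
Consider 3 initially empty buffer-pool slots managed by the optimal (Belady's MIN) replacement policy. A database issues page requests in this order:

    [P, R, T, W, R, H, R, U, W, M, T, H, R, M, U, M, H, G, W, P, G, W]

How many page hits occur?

P → miss, frames [P]
R → miss, frames [P, R]
T → miss, frames [P, R, T]
W → miss, evict P, frames [R, T, W]
R → hit
H → miss, evict T, frames [R, W, H]
R → hit
U → miss, evict R, frames [W, H, U]
W → hit
M → miss, evict W, frames [H, U, M]
T → miss, evict U, frames [H, M, T]
H → hit
R → miss, evict T, frames [H, M, R]
M → hit
U → miss, evict R, frames [H, M, U]
M → hit
H → hit
G → miss, evict U, frames [H, M, G]
W → miss, evict M, frames [H, G, W]
P → miss, evict H, frames [G, W, P]
G → hit
W → hit
Hits: 9.

9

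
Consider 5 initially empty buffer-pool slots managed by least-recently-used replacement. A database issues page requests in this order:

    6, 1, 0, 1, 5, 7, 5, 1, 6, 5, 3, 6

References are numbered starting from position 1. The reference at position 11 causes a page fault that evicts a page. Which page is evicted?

pos 1: 6: fault, frames {6}
pos 2: 1: fault, frames {6,1}
pos 3: 0: fault, frames {6,1,0}
pos 4: 1: hit
pos 5: 5: fault, frames {6,0,1,5}
pos 6: 7: fault, frames {6,0,1,5,7}
pos 7: 5: hit
pos 8: 1: hit
pos 9: 6: hit
pos 10: 5: hit
pos 11: 3: fault, evict 0, frames {7,1,6,5,3}
At position 11, page 0 is evicted.

0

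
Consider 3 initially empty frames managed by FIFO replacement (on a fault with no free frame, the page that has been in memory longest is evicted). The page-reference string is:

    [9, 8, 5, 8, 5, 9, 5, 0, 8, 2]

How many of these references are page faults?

5

9 → miss, frames (9)
8 → miss, frames (9 8)
5 → miss, frames (9 8 5)
8 → hit
5 → hit
9 → hit
5 → hit
0 → miss, evict 9, frames (8 5 0)
8 → hit
2 → miss, evict 8, frames (5 0 2)
Page faults: 5.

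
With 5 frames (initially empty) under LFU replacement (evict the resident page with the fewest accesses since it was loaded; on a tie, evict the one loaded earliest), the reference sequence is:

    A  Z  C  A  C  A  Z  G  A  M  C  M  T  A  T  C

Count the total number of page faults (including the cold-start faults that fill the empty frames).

A → miss, frames {A}
Z → miss, frames {A,Z}
C → miss, frames {A,Z,C}
A → hit
C → hit
A → hit
Z → hit
G → miss, frames {A,Z,C,G}
A → hit
M → miss, frames {A,Z,C,G,M}
C → hit
M → hit
T → miss, evict G, frames {A,Z,C,M,T}
A → hit
T → hit
C → hit
Page faults: 6.

6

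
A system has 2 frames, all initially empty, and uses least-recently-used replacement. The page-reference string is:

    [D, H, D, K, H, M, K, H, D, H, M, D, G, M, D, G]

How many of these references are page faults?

14

D -> fault, frames [D]
H -> fault, frames [D, H]
D -> hit
K -> fault, evict H, frames [D, K]
H -> fault, evict D, frames [K, H]
M -> fault, evict K, frames [H, M]
K -> fault, evict H, frames [M, K]
H -> fault, evict M, frames [K, H]
D -> fault, evict K, frames [H, D]
H -> hit
M -> fault, evict D, frames [H, M]
D -> fault, evict H, frames [M, D]
G -> fault, evict M, frames [D, G]
M -> fault, evict D, frames [G, M]
D -> fault, evict G, frames [M, D]
G -> fault, evict M, frames [D, G]
Page faults: 14.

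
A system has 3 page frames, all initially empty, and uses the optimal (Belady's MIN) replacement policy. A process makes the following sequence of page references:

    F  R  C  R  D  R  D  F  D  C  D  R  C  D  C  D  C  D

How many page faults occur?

5

F: miss, frames {F}
R: miss, frames {F,R}
C: miss, frames {F,R,C}
R: hit
D: miss, evict C, frames {F,R,D}
R: hit
D: hit
F: hit
D: hit
C: miss, evict F, frames {R,D,C}
D: hit
R: hit
C: hit
D: hit
C: hit
D: hit
C: hit
D: hit
Page faults: 5.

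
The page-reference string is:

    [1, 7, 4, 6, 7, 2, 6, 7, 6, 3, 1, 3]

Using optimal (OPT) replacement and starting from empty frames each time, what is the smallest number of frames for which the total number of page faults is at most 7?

3

f=1: 12 faults
f=2: 8 faults
f=3: 7 faults
f=4: 6 faults
f=5: 6 faults
f=6: 6 faults
Smallest f with faults ≤ 7 is 3.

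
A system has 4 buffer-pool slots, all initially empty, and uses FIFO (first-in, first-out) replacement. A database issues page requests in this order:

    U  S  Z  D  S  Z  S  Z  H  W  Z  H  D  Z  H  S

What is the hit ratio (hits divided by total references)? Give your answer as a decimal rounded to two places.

0.56

U → fault, frames (U)
S → fault, frames (U S)
Z → fault, frames (U S Z)
D → fault, frames (U S Z D)
S → hit
Z → hit
S → hit
Z → hit
H → fault, evict U, frames (S Z D H)
W → fault, evict S, frames (Z D H W)
Z → hit
H → hit
D → hit
Z → hit
H → hit
S → fault, evict Z, frames (D H W S)
Hits: 9 of 16 references → 9/16 = 0.5625.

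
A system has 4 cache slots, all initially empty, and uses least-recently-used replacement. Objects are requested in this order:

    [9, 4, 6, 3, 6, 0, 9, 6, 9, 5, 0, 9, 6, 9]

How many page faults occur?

9: miss, frames (9)
4: miss, frames (9 4)
6: miss, frames (9 4 6)
3: miss, frames (9 4 6 3)
6: hit
0: miss, evict 9, frames (4 3 6 0)
9: miss, evict 4, frames (3 6 0 9)
6: hit
9: hit
5: miss, evict 3, frames (0 6 9 5)
0: hit
9: hit
6: hit
9: hit
Page faults: 7.

7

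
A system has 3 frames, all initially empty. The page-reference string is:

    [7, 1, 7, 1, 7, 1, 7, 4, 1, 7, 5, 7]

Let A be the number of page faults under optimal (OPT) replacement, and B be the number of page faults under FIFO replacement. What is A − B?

-1

Under OPT: F F . . . . . F . . F . → 4 faults.
Under FIFO: F F . . . . . F . . F F → 5 faults.
A − B = 4 − 5 = -1.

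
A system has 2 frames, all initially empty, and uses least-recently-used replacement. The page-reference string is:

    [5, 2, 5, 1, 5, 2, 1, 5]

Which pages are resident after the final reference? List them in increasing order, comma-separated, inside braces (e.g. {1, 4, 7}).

5 → miss, frames [5]
2 → miss, frames [5, 2]
5 → hit
1 → miss, evict 2, frames [5, 1]
5 → hit
2 → miss, evict 1, frames [5, 2]
1 → miss, evict 5, frames [2, 1]
5 → miss, evict 2, frames [1, 5]

{1, 5}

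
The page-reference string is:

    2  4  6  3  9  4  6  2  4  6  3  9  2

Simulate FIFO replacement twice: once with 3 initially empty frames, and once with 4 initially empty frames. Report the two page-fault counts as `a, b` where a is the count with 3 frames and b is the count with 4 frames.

3 frames: F F F F F F F F . . F F . → 10 faults.
4 frames: F F F F F . . F F F F F F → 11 faults.
11 > 10: adding a frame increased faults — Belady's anomaly.

10, 11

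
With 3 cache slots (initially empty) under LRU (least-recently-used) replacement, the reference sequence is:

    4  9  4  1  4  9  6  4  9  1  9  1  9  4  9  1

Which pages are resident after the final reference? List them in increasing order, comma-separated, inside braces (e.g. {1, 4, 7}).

4 -> miss, frames {4}
9 -> miss, frames {4,9}
4 -> hit
1 -> miss, frames {9,4,1}
4 -> hit
9 -> hit
6 -> miss, evict 1, frames {4,9,6}
4 -> hit
9 -> hit
1 -> miss, evict 6, frames {4,9,1}
9 -> hit
1 -> hit
9 -> hit
4 -> hit
9 -> hit
1 -> hit

{1, 4, 9}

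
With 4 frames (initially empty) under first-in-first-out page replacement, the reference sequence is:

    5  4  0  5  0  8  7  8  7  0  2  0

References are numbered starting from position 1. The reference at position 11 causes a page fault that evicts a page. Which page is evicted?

pos 1: 5: fault, frames {5}
pos 2: 4: fault, frames {5,4}
pos 3: 0: fault, frames {5,4,0}
pos 4: 5: hit
pos 5: 0: hit
pos 6: 8: fault, frames {5,4,0,8}
pos 7: 7: fault, evict 5, frames {4,0,8,7}
pos 8: 8: hit
pos 9: 7: hit
pos 10: 0: hit
pos 11: 2: fault, evict 4, frames {0,8,7,2}
At position 11, page 4 is evicted.

4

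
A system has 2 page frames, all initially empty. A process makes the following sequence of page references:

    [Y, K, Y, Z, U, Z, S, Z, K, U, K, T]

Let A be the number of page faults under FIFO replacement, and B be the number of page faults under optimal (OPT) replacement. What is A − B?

Under FIFO: F F . F F . F F F F . F → 9 faults.
Under OPT: F F . F F . F . F F . F → 8 faults.
A − B = 9 − 8 = 1.

1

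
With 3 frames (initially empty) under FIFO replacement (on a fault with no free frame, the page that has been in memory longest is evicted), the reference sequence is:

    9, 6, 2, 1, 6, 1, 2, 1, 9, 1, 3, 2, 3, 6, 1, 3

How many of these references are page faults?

10

9 -> miss, frames (9)
6 -> miss, frames (9 6)
2 -> miss, frames (9 6 2)
1 -> miss, evict 9, frames (6 2 1)
6 -> hit
1 -> hit
2 -> hit
1 -> hit
9 -> miss, evict 6, frames (2 1 9)
1 -> hit
3 -> miss, evict 2, frames (1 9 3)
2 -> miss, evict 1, frames (9 3 2)
3 -> hit
6 -> miss, evict 9, frames (3 2 6)
1 -> miss, evict 3, frames (2 6 1)
3 -> miss, evict 2, frames (6 1 3)
Page faults: 10.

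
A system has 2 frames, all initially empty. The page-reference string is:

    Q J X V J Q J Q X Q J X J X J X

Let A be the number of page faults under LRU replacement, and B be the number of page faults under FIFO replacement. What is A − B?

1

Under LRU: F F F F F F . . F . F F . . . . → 9 faults.
Under FIFO: F F F F F F . . F . F . . . . . → 8 faults.
A − B = 9 − 8 = 1.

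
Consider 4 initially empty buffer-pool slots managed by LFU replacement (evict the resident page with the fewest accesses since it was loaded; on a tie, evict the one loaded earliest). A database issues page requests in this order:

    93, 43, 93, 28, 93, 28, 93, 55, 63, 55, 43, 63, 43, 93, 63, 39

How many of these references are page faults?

10

93: fault, frames {93}
43: fault, frames {93,43}
93: hit
28: fault, frames {93,43,28}
93: hit
28: hit
93: hit
55: fault, frames {93,43,28,55}
63: fault, evict 43, frames {93,28,55,63}
55: hit
43: fault, evict 63, frames {93,28,55,43}
63: fault, evict 43, frames {93,28,55,63}
43: fault, evict 63, frames {93,28,55,43}
93: hit
63: fault, evict 43, frames {93,28,55,63}
39: fault, evict 63, frames {93,28,55,39}
Page faults: 10.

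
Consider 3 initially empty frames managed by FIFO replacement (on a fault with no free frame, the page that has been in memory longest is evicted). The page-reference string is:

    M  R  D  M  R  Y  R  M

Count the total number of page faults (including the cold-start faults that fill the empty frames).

M: fault, frames {M}
R: fault, frames {M,R}
D: fault, frames {M,R,D}
M: hit
R: hit
Y: fault, evict M, frames {R,D,Y}
R: hit
M: fault, evict R, frames {D,Y,M}
Page faults: 5.

5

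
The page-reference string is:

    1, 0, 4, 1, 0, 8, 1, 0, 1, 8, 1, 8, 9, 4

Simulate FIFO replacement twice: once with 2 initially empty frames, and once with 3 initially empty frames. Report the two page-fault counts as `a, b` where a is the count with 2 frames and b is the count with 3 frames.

12, 8

2 frames: F F F F F F F F . F F . F F → 12 faults.
3 frames: F F F . . F F F . . . . F F → 8 faults.
8 < 12: adding a frame reduced faults, as is typical.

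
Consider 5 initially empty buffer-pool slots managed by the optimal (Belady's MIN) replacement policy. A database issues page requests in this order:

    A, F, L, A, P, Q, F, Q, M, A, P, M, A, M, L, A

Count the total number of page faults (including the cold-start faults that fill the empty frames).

6

A → miss, frames (A)
F → miss, frames (A F)
L → miss, frames (A F L)
A → hit
P → miss, frames (A F L P)
Q → miss, frames (A F L P Q)
F → hit
Q → hit
M → miss, evict Q, frames (A F L P M)
A → hit
P → hit
M → hit
A → hit
M → hit
L → hit
A → hit
Page faults: 6.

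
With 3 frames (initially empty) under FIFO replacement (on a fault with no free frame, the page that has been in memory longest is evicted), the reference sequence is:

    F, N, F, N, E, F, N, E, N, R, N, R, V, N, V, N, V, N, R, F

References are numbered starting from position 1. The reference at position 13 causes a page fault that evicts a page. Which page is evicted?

N

pos 1: F: miss, frames [F]
pos 2: N: miss, frames [F, N]
pos 3: F: hit
pos 4: N: hit
pos 5: E: miss, frames [F, N, E]
pos 6: F: hit
pos 7: N: hit
pos 8: E: hit
pos 9: N: hit
pos 10: R: miss, evict F, frames [N, E, R]
pos 11: N: hit
pos 12: R: hit
pos 13: V: miss, evict N, frames [E, R, V]
At position 13, page N is evicted.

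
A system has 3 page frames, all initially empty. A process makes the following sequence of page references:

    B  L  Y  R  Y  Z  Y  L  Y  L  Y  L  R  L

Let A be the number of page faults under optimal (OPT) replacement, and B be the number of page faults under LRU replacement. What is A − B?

-1

Under OPT: F F F F . F . . . . . . F . → 6 faults.
Under LRU: F F F F . F . F . . . . F . → 7 faults.
A − B = 6 − 7 = -1.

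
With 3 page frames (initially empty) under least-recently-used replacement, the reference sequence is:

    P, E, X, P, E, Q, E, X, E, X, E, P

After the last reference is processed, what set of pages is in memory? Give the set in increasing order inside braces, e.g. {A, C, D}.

{E, P, X}

P: miss, frames {P}
E: miss, frames {P,E}
X: miss, frames {P,E,X}
P: hit
E: hit
Q: miss, evict X, frames {P,E,Q}
E: hit
X: miss, evict P, frames {Q,E,X}
E: hit
X: hit
E: hit
P: miss, evict Q, frames {X,E,P}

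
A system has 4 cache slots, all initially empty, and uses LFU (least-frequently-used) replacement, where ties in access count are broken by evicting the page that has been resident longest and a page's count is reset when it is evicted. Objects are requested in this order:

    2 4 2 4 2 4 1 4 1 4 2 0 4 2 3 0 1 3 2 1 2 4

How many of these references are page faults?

2 -> miss, frames (2)
4 -> miss, frames (2 4)
2 -> hit
4 -> hit
2 -> hit
4 -> hit
1 -> miss, frames (2 4 1)
4 -> hit
1 -> hit
4 -> hit
2 -> hit
0 -> miss, frames (2 4 1 0)
4 -> hit
2 -> hit
3 -> miss, evict 0, frames (2 4 1 3)
0 -> miss, evict 3, frames (2 4 1 0)
1 -> hit
3 -> miss, evict 0, frames (2 4 1 3)
2 -> hit
1 -> hit
2 -> hit
4 -> hit
Page faults: 7.

7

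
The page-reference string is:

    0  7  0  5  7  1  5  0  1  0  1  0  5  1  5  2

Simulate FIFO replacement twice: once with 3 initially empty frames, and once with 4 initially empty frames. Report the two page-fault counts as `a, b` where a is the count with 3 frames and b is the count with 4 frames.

3 frames: F F . F . F . F . . . . . . . F → 6 faults.
4 frames: F F . F . F . . . . . . . . . F → 5 faults.
5 < 6: adding a frame reduced faults, as is typical.

6, 5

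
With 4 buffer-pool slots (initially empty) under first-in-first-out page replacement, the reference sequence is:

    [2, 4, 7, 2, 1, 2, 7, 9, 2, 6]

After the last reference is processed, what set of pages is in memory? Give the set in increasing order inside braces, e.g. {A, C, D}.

{1, 2, 6, 9}

2 -> miss, frames (2)
4 -> miss, frames (2 4)
7 -> miss, frames (2 4 7)
2 -> hit
1 -> miss, frames (2 4 7 1)
2 -> hit
7 -> hit
9 -> miss, evict 2, frames (4 7 1 9)
2 -> miss, evict 4, frames (7 1 9 2)
6 -> miss, evict 7, frames (1 9 2 6)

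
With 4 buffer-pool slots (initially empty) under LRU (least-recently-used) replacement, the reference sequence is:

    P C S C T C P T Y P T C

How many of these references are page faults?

P → miss, frames (P)
C → miss, frames (P C)
S → miss, frames (P C S)
C → hit
T → miss, frames (P S C T)
C → hit
P → hit
T → hit
Y → miss, evict S, frames (C P T Y)
P → hit
T → hit
C → hit
Page faults: 5.

5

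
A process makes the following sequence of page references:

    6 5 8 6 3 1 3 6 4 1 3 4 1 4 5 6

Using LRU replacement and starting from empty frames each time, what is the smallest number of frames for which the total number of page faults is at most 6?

6

f=1: 16 faults
f=2: 14 faults
f=3: 10 faults
f=4: 8 faults
f=5: 7 faults
f=6: 6 faults
Smallest f with faults ≤ 6 is 6.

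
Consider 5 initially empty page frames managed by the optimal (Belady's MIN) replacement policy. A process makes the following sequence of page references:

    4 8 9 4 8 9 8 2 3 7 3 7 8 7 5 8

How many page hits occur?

9

4: miss, frames {4}
8: miss, frames {4,8}
9: miss, frames {4,8,9}
4: hit
8: hit
9: hit
8: hit
2: miss, frames {4,8,9,2}
3: miss, frames {4,8,9,2,3}
7: miss, evict 2, frames {4,8,9,3,7}
3: hit
7: hit
8: hit
7: hit
5: miss, evict 7, frames {4,8,9,3,5}
8: hit
Hits: 9.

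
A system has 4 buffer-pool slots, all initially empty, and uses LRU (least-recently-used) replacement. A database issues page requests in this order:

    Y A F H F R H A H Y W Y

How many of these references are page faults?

7

Y → fault, frames {Y}
A → fault, frames {Y,A}
F → fault, frames {Y,A,F}
H → fault, frames {Y,A,F,H}
F → hit
R → fault, evict Y, frames {A,H,F,R}
H → hit
A → hit
H → hit
Y → fault, evict F, frames {R,A,H,Y}
W → fault, evict R, frames {A,H,Y,W}
Y → hit
Page faults: 7.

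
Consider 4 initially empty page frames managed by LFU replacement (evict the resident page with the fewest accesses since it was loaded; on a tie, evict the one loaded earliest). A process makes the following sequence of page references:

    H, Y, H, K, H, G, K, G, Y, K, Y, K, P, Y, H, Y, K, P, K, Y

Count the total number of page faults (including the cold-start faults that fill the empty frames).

H → miss, frames [H]
Y → miss, frames [H, Y]
H → hit
K → miss, frames [H, Y, K]
H → hit
G → miss, frames [H, Y, K, G]
K → hit
G → hit
Y → hit
K → hit
Y → hit
K → hit
P → miss, evict G, frames [H, Y, K, P]
Y → hit
H → hit
Y → hit
K → hit
P → hit
K → hit
Y → hit
Page faults: 5.

5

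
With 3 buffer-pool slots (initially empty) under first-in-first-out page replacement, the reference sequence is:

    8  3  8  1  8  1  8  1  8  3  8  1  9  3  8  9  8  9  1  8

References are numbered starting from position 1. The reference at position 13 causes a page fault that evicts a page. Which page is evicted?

pos 1: 8 -> fault, frames {8}
pos 2: 3 -> fault, frames {8,3}
pos 3: 8 -> hit
pos 4: 1 -> fault, frames {8,3,1}
pos 5: 8 -> hit
pos 6: 1 -> hit
pos 7: 8 -> hit
pos 8: 1 -> hit
pos 9: 8 -> hit
pos 10: 3 -> hit
pos 11: 8 -> hit
pos 12: 1 -> hit
pos 13: 9 -> fault, evict 8, frames {3,1,9}
At position 13, page 8 is evicted.

8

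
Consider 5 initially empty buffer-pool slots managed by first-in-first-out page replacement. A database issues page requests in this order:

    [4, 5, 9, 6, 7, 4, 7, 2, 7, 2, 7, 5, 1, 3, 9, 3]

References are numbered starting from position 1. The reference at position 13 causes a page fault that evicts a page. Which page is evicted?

5

pos 1: 4: fault, frames [4]
pos 2: 5: fault, frames [4, 5]
pos 3: 9: fault, frames [4, 5, 9]
pos 4: 6: fault, frames [4, 5, 9, 6]
pos 5: 7: fault, frames [4, 5, 9, 6, 7]
pos 6: 4: hit
pos 7: 7: hit
pos 8: 2: fault, evict 4, frames [5, 9, 6, 7, 2]
pos 9: 7: hit
pos 10: 2: hit
pos 11: 7: hit
pos 12: 5: hit
pos 13: 1: fault, evict 5, frames [9, 6, 7, 2, 1]
At position 13, page 5 is evicted.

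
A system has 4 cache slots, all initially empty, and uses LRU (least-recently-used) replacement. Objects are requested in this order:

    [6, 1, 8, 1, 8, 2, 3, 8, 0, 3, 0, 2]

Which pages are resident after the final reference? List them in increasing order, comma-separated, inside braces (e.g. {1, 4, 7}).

6 → fault, frames (6)
1 → fault, frames (6 1)
8 → fault, frames (6 1 8)
1 → hit
8 → hit
2 → fault, frames (6 1 8 2)
3 → fault, evict 6, frames (1 8 2 3)
8 → hit
0 → fault, evict 1, frames (2 3 8 0)
3 → hit
0 → hit
2 → hit

{0, 2, 3, 8}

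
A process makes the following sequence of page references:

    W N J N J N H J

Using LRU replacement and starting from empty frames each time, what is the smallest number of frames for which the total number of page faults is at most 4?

f=1: 8 faults
f=2: 5 faults
f=3: 4 faults
f=4: 4 faults
Smallest f with faults ≤ 4 is 3.

3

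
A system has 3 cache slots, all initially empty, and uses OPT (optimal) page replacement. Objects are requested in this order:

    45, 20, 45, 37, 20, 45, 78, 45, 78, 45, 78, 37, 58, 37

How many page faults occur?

5

45 → fault, frames [45]
20 → fault, frames [45, 20]
45 → hit
37 → fault, frames [45, 20, 37]
20 → hit
45 → hit
78 → fault, evict 20, frames [45, 37, 78]
45 → hit
78 → hit
45 → hit
78 → hit
37 → hit
58 → fault, evict 78, frames [45, 37, 58]
37 → hit
Page faults: 5.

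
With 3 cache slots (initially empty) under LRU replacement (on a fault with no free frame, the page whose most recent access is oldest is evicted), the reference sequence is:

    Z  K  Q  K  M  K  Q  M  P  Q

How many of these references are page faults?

5

Z -> fault, frames (Z)
K -> fault, frames (Z K)
Q -> fault, frames (Z K Q)
K -> hit
M -> fault, evict Z, frames (Q K M)
K -> hit
Q -> hit
M -> hit
P -> fault, evict K, frames (Q M P)
Q -> hit
Page faults: 5.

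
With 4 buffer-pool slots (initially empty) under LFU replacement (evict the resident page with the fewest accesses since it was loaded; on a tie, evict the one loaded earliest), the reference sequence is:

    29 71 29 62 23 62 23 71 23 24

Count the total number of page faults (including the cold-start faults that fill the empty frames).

5

29 → miss, frames [29]
71 → miss, frames [29, 71]
29 → hit
62 → miss, frames [29, 71, 62]
23 → miss, frames [29, 71, 62, 23]
62 → hit
23 → hit
71 → hit
23 → hit
24 → miss, evict 29, frames [71, 62, 23, 24]
Page faults: 5.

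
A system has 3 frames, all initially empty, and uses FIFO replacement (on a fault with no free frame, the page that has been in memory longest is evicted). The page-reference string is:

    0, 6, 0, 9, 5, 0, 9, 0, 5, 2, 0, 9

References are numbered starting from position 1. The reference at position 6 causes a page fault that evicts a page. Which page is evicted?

6

pos 1: 0 -> miss, frames {0}
pos 2: 6 -> miss, frames {0,6}
pos 3: 0 -> hit
pos 4: 9 -> miss, frames {0,6,9}
pos 5: 5 -> miss, evict 0, frames {6,9,5}
pos 6: 0 -> miss, evict 6, frames {9,5,0}
At position 6, page 6 is evicted.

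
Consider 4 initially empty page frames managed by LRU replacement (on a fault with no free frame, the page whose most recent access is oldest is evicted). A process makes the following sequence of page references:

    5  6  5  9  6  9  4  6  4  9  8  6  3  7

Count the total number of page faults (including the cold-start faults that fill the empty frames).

5 → fault, frames {5}
6 → fault, frames {5,6}
5 → hit
9 → fault, frames {6,5,9}
6 → hit
9 → hit
4 → fault, frames {5,6,9,4}
6 → hit
4 → hit
9 → hit
8 → fault, evict 5, frames {6,4,9,8}
6 → hit
3 → fault, evict 4, frames {9,8,6,3}
7 → fault, evict 9, frames {8,6,3,7}
Page faults: 7.

7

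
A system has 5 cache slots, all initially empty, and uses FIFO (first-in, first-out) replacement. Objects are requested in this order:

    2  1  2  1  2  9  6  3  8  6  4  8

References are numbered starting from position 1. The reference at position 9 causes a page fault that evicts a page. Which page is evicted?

2

pos 1: 2 -> fault, frames (2)
pos 2: 1 -> fault, frames (2 1)
pos 3: 2 -> hit
pos 4: 1 -> hit
pos 5: 2 -> hit
pos 6: 9 -> fault, frames (2 1 9)
pos 7: 6 -> fault, frames (2 1 9 6)
pos 8: 3 -> fault, frames (2 1 9 6 3)
pos 9: 8 -> fault, evict 2, frames (1 9 6 3 8)
At position 9, page 2 is evicted.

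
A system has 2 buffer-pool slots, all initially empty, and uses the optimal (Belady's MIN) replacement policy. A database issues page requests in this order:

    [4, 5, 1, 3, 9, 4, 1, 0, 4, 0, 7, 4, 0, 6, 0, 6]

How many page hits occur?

4: fault, frames {4}
5: fault, frames {4,5}
1: fault, evict 5, frames {4,1}
3: fault, evict 1, frames {4,3}
9: fault, evict 3, frames {4,9}
4: hit
1: fault, evict 9, frames {4,1}
0: fault, evict 1, frames {4,0}
4: hit
0: hit
7: fault, evict 0, frames {4,7}
4: hit
0: fault, evict 7, frames {4,0}
6: fault, evict 4, frames {0,6}
0: hit
6: hit
Hits: 6.

6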